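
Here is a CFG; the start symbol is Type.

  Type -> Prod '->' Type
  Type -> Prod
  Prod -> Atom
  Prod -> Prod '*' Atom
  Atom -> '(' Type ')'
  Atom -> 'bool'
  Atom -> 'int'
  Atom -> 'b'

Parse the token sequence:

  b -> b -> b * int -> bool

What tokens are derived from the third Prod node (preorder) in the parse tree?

[Type [Prod [Atom b]] -> [Type [Prod [Atom b]] -> [Type [Prod [Prod [Atom b]] * [Atom int]] -> [Type [Prod [Atom bool]]]]]]

b * int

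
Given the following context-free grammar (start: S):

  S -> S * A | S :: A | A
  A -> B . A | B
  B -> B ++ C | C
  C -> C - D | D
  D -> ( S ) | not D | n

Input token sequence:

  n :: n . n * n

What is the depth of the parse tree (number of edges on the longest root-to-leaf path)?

7

[S [S [S [A [B [C [D n]]]]] :: [A [B [C [D n]]] . [A [B [C [D n]]]]]] * [A [B [C [D n]]]]]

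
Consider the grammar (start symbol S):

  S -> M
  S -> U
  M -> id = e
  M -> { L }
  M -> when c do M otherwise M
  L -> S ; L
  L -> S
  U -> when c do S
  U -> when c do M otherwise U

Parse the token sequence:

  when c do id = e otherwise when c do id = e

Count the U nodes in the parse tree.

[S [U when c do [M id = e] otherwise [U when c do [S [M id = e]]]]]

2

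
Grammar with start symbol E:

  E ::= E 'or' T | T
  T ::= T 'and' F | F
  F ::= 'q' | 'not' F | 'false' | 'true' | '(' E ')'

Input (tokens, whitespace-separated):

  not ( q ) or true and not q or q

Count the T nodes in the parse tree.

[E [E [E [T [F not [F ( [E [T [F q]]] )]]]] or [T [T [F true]] and [F not [F q]]]] or [T [F q]]]

5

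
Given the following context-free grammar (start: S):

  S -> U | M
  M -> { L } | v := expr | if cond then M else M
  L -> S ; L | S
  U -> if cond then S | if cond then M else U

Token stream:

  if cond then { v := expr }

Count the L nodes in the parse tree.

1

[S [U if cond then [S [M { [L [S [M v := expr]]] }]]]]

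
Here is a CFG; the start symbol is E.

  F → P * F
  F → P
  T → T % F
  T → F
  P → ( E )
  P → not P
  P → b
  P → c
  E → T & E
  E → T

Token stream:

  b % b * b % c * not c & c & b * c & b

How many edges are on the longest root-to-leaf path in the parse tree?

[E [T [T [T [F [P b]]] % [F [P b] * [F [P b]]]] % [F [P c] * [F [P not [P c]]]]] & [E [T [F [P c]]] & [E [T [F [P b] * [F [P c]]]] & [E [T [F [P b]]]]]]]

7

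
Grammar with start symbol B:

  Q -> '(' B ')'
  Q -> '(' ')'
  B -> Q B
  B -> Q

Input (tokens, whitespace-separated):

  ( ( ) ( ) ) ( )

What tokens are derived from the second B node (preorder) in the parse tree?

[B [Q ( [B [Q ( )] [B [Q ( )]]] )] [B [Q ( )]]]

( ) ( )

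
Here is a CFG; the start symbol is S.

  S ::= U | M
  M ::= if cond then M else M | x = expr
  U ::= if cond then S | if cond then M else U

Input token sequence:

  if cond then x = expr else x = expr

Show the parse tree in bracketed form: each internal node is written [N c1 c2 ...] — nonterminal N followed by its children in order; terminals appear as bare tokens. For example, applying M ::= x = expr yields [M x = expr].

S
M
if cond then M else M
if cond then x = expr else M
if cond then x = expr else x = expr

[S [M if cond then [M x = expr] else [M x = expr]]]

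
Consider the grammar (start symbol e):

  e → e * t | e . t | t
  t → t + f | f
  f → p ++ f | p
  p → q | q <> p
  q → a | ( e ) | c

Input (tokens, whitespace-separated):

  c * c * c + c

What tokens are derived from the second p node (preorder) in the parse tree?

[e [e [e [t [f [p [q c]]]]] * [t [f [p [q c]]]]] * [t [t [f [p [q c]]]] + [f [p [q c]]]]]

c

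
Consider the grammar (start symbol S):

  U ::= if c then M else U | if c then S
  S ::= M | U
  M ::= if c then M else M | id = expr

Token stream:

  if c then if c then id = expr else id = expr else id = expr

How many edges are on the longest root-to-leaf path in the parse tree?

[S [M if c then [M if c then [M id = expr] else [M id = expr]] else [M id = expr]]]

4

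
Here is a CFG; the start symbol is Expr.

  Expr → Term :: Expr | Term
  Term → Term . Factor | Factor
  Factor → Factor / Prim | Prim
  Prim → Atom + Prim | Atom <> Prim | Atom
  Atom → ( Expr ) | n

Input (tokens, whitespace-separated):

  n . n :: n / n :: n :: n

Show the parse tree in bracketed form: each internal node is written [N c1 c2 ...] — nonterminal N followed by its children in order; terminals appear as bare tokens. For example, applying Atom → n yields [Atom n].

[Expr [Term [Term [Factor [Prim [Atom n]]]] . [Factor [Prim [Atom n]]]] :: [Expr [Term [Factor [Factor [Prim [Atom n]]] / [Prim [Atom n]]]] :: [Expr [Term [Factor [Prim [Atom n]]]] :: [Expr [Term [Factor [Prim [Atom n]]]]]]]]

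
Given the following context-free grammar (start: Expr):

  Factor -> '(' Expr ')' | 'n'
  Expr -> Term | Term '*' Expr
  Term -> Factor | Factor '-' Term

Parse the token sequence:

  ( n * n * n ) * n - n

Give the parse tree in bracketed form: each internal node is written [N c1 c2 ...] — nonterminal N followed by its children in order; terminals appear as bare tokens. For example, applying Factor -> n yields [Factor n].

Expr
Term * Expr
Factor * Expr
( Expr ) * Expr
( Term * Expr ) * Expr
( Factor * Expr ) * Expr
( n * Expr ) * Expr
( n * Term * Expr ) * Expr
( n * Factor * Expr ) * Expr
( n * n * Expr ) * Expr
( n * n * Term ) * Expr
( n * n * Factor ) * Expr
( n * n * n ) * Expr
( n * n * n ) * Term
( n * n * n ) * Factor - Term
( n * n * n ) * n - Term
( n * n * n ) * n - Factor
( n * n * n ) * n - n

[Expr [Term [Factor ( [Expr [Term [Factor n]] * [Expr [Term [Factor n]] * [Expr [Term [Factor n]]]]] )]] * [Expr [Term [Factor n] - [Term [Factor n]]]]]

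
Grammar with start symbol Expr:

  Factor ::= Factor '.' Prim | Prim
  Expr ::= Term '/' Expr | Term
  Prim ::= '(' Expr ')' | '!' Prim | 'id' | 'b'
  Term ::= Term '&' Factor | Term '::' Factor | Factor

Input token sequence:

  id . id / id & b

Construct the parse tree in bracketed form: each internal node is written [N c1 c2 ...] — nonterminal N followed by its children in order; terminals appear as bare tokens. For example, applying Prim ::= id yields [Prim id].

[Expr [Term [Factor [Factor [Prim id]] . [Prim id]]] / [Expr [Term [Term [Factor [Prim id]]] & [Factor [Prim b]]]]]

Expr
Term / Expr
Factor / Expr
Factor . Prim / Expr
Prim . Prim / Expr
id . Prim / Expr
id . id / Expr
id . id / Term
id . id / Term & Factor
id . id / Factor & Factor
id . id / Prim & Factor
id . id / id & Factor
id . id / id & Prim
id . id / id & b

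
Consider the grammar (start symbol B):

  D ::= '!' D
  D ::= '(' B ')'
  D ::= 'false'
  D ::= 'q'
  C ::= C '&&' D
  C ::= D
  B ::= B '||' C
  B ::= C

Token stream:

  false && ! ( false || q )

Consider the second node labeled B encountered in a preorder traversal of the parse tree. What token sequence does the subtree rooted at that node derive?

[B [C [C [D false]] && [D ! [D ( [B [B [C [D false]]] || [C [D q]]] )]]]]

false || q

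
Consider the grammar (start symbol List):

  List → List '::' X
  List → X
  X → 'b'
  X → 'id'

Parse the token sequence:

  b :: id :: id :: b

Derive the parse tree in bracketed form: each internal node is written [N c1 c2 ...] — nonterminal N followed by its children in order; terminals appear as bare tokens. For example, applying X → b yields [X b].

[List [List [List [List [X b]] :: [X id]] :: [X id]] :: [X b]]

List
List :: X
List :: X :: X
List :: X :: X :: X
X :: X :: X :: X
b :: X :: X :: X
b :: id :: X :: X
b :: id :: id :: X
b :: id :: id :: b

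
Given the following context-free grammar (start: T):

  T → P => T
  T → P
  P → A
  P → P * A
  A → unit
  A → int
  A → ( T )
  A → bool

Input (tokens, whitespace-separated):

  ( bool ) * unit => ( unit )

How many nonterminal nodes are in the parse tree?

14

[T [P [P [A ( [T [P [A bool]]] )]] * [A unit]] => [T [P [A ( [T [P [A unit]]] )]]]]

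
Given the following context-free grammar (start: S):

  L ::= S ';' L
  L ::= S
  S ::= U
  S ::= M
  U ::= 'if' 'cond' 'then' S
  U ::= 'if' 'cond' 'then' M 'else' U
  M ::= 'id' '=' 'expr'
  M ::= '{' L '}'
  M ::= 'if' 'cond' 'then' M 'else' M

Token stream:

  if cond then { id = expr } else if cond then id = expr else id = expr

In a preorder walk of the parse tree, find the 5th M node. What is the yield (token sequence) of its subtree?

[S [M if cond then [M { [L [S [M id = expr]]] }] else [M if cond then [M id = expr] else [M id = expr]]]]

id = expr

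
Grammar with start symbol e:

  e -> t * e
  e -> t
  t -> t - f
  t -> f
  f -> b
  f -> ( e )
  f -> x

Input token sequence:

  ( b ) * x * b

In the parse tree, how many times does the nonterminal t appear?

[e [t [f ( [e [t [f b]]] )]] * [e [t [f x]] * [e [t [f b]]]]]

4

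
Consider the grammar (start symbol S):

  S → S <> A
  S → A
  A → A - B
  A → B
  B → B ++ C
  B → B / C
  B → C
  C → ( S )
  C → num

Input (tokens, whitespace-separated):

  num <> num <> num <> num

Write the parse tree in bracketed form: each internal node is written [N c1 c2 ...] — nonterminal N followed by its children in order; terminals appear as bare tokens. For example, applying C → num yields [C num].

[S [S [S [S [A [B [C num]]]] <> [A [B [C num]]]] <> [A [B [C num]]]] <> [A [B [C num]]]]

S
S <> A
S <> A <> A
S <> A <> A <> A
A <> A <> A <> A
B <> A <> A <> A
C <> A <> A <> A
num <> A <> A <> A
num <> B <> A <> A
num <> C <> A <> A
num <> num <> A <> A
num <> num <> B <> A
num <> num <> C <> A
num <> num <> num <> A
num <> num <> num <> B
num <> num <> num <> C
num <> num <> num <> num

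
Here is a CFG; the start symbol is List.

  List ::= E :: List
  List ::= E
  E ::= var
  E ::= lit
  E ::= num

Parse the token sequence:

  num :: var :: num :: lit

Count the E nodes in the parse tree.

[List [E num] :: [List [E var] :: [List [E num] :: [List [E lit]]]]]

4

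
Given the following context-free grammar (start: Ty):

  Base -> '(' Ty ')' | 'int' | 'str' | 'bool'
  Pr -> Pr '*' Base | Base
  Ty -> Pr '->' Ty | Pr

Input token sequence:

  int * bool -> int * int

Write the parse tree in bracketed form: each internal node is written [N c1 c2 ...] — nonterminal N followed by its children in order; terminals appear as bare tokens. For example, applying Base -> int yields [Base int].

[Ty [Pr [Pr [Base int]] * [Base bool]] -> [Ty [Pr [Pr [Base int]] * [Base int]]]]

Ty
Pr -> Ty
Pr * Base -> Ty
Base * Base -> Ty
int * Base -> Ty
int * bool -> Ty
int * bool -> Pr
int * bool -> Pr * Base
int * bool -> Base * Base
int * bool -> int * Base
int * bool -> int * int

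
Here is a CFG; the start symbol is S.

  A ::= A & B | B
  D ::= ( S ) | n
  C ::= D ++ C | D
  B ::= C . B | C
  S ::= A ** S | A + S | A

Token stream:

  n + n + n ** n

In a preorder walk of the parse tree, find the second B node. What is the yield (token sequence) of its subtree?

n

[S [A [B [C [D n]]]] + [S [A [B [C [D n]]]] + [S [A [B [C [D n]]]] ** [S [A [B [C [D n]]]]]]]]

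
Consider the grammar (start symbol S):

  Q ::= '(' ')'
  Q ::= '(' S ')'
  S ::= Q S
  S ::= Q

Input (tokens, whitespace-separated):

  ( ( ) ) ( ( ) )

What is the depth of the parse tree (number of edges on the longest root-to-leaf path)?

[S [Q ( [S [Q ( )]] )] [S [Q ( [S [Q ( )]] )]]]

5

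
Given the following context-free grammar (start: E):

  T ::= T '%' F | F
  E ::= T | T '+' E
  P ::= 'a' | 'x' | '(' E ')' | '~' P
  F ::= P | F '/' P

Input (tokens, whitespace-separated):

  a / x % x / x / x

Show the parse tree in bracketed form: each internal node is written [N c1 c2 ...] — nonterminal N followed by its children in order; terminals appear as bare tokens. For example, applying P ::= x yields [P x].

[E [T [T [F [F [P a]] / [P x]]] % [F [F [F [P x]] / [P x]] / [P x]]]]

E
T
T % F
F % F
F / P % F
P / P % F
a / P % F
a / x % F
a / x % F / P
a / x % F / P / P
a / x % P / P / P
a / x % x / P / P
a / x % x / x / P
a / x % x / x / x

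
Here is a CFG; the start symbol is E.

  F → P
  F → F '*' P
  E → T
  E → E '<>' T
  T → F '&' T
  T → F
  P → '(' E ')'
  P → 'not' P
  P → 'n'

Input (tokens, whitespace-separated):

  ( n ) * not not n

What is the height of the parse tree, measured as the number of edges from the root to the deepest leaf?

[E [T [F [F [P ( [E [T [F [P n]]]] )]] * [P not [P not [P n]]]]]]

9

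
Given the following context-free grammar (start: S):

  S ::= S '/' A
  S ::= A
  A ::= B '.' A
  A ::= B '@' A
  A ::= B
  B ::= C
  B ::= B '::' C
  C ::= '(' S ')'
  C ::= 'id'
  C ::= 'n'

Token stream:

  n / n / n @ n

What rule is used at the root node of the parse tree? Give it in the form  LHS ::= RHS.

[S [S [S [A [B [C n]]]] / [A [B [C n]]]] / [A [B [C n]] @ [A [B [C n]]]]]

S ::= S '/' A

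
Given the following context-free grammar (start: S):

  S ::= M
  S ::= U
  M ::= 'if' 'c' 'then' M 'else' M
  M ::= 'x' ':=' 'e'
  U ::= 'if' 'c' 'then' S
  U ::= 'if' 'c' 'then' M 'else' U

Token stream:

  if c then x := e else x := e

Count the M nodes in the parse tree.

3

[S [M if c then [M x := e] else [M x := e]]]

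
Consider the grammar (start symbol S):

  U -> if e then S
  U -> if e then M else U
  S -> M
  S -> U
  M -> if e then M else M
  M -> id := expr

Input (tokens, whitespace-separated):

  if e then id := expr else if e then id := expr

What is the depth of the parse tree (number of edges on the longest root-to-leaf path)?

5

[S [U if e then [M id := expr] else [U if e then [S [M id := expr]]]]]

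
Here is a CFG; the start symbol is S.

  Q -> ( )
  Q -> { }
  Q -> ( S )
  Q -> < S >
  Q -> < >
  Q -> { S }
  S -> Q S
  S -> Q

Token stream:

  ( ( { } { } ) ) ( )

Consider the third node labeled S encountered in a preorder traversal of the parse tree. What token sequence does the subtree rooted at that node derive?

{ } { }

[S [Q ( [S [Q ( [S [Q { }] [S [Q { }]]] )]] )] [S [Q ( )]]]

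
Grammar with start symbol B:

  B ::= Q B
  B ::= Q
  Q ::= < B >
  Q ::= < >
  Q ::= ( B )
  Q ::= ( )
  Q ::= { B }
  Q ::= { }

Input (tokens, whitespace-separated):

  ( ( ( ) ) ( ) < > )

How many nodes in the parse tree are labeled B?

[B [Q ( [B [Q ( [B [Q ( )]] )] [B [Q ( )] [B [Q < >]]]] )]]

5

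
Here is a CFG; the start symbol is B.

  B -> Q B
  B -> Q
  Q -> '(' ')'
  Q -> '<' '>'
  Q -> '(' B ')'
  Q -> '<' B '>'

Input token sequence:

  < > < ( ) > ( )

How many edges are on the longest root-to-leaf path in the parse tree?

5

[B [Q < >] [B [Q < [B [Q ( )]] >] [B [Q ( )]]]]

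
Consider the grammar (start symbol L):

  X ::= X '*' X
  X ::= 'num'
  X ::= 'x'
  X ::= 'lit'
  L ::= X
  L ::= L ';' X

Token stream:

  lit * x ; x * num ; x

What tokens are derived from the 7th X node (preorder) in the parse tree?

[L [L [L [X [X lit] * [X x]]] ; [X [X x] * [X num]]] ; [X x]]

x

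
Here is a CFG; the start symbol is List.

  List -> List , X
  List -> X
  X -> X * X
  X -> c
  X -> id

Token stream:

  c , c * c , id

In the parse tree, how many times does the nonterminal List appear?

3

[List [List [List [X c]] , [X [X c] * [X c]]] , [X id]]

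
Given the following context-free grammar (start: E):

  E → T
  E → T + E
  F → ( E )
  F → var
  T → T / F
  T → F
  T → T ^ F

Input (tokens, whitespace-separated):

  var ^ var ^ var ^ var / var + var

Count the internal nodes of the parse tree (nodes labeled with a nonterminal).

14

[E [T [T [T [T [T [F var]] ^ [F var]] ^ [F var]] ^ [F var]] / [F var]] + [E [T [F var]]]]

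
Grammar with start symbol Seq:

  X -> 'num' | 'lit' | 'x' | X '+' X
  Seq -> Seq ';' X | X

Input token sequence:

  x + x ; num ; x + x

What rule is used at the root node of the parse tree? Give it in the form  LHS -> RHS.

Seq -> Seq ';' X

[Seq [Seq [Seq [X [X x] + [X x]]] ; [X num]] ; [X [X x] + [X x]]]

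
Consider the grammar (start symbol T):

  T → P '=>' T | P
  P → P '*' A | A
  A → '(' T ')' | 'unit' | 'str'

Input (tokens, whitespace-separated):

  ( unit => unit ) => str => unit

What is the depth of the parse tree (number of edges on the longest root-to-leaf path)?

7

[T [P [A ( [T [P [A unit]] => [T [P [A unit]]]] )]] => [T [P [A str]] => [T [P [A unit]]]]]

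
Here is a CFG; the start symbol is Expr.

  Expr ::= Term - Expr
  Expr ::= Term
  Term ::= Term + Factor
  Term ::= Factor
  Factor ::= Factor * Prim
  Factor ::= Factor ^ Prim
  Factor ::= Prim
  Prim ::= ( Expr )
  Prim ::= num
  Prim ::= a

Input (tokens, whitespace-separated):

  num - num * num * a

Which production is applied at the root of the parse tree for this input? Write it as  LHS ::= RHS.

Expr ::= Term - Expr

[Expr [Term [Factor [Prim num]]] - [Expr [Term [Factor [Factor [Factor [Prim num]] * [Prim num]] * [Prim a]]]]]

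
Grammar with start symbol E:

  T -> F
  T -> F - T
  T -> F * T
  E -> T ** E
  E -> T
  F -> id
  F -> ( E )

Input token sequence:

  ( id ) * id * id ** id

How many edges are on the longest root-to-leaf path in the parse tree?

6

[E [T [F ( [E [T [F id]]] )] * [T [F id] * [T [F id]]]] ** [E [T [F id]]]]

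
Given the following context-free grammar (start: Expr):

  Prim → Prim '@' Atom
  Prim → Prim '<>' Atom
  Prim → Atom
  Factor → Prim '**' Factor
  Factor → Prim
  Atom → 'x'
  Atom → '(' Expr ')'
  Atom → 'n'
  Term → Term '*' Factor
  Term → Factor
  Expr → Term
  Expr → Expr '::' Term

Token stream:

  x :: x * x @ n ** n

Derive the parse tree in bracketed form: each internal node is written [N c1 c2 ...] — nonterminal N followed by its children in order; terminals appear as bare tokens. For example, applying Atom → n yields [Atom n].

[Expr [Expr [Term [Factor [Prim [Atom x]]]]] :: [Term [Term [Factor [Prim [Atom x]]]] * [Factor [Prim [Prim [Atom x]] @ [Atom n]] ** [Factor [Prim [Atom n]]]]]]

Expr
Expr :: Term
Term :: Term
Factor :: Term
Prim :: Term
Atom :: Term
x :: Term
x :: Term * Factor
x :: Factor * Factor
x :: Prim * Factor
x :: Atom * Factor
x :: x * Factor
x :: x * Prim ** Factor
x :: x * Prim @ Atom ** Factor
x :: x * Atom @ Atom ** Factor
x :: x * x @ Atom ** Factor
x :: x * x @ n ** Factor
x :: x * x @ n ** Prim
x :: x * x @ n ** Atom
x :: x * x @ n ** n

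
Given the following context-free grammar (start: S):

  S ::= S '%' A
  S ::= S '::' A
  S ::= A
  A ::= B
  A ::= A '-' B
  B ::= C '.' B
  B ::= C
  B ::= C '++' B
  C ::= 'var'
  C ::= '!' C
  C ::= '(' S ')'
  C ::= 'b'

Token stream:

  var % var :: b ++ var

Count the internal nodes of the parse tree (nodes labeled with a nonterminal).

14

[S [S [S [A [B [C var]]]] % [A [B [C var]]]] :: [A [B [C b] ++ [B [C var]]]]]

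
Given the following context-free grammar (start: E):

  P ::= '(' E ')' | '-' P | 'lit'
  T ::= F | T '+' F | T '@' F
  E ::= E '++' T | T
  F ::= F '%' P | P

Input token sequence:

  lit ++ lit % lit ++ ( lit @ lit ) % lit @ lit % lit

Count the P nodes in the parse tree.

[E [E [E [T [F [P lit]]]] ++ [T [F [F [P lit]] % [P lit]]]] ++ [T [T [F [F [P ( [E [T [T [F [P lit]]] @ [F [P lit]]]] )]] % [P lit]]] @ [F [F [P lit]] % [P lit]]]]

9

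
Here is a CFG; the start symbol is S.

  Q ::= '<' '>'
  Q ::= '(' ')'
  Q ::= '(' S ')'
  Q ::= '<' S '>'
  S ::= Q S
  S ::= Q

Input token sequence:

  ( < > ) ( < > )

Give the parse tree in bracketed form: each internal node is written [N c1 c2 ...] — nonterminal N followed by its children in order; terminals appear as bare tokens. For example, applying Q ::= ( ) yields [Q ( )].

S
Q S
( S ) S
( Q ) S
( < > ) S
( < > ) Q
( < > ) ( S )
( < > ) ( Q )
( < > ) ( < > )

[S [Q ( [S [Q < >]] )] [S [Q ( [S [Q < >]] )]]]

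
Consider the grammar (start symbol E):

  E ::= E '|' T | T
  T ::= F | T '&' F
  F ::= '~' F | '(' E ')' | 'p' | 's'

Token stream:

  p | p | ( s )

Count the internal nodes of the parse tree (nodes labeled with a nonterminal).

12

[E [E [E [T [F p]]] | [T [F p]]] | [T [F ( [E [T [F s]]] )]]]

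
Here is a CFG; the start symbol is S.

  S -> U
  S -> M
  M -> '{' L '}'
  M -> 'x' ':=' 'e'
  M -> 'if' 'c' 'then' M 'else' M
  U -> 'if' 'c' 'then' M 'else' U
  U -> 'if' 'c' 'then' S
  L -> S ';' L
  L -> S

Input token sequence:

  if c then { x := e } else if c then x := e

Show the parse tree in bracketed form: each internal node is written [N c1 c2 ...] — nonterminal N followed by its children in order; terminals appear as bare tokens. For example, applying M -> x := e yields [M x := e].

S
U
if c then M else U
if c then { L } else U
if c then { S } else U
if c then { M } else U
if c then { x := e } else U
if c then { x := e } else if c then S
if c then { x := e } else if c then M
if c then { x := e } else if c then x := e

[S [U if c then [M { [L [S [M x := e]]] }] else [U if c then [S [M x := e]]]]]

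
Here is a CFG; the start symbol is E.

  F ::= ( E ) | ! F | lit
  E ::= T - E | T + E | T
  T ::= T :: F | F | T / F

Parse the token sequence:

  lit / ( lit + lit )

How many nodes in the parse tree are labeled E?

3

[E [T [T [F lit]] / [F ( [E [T [F lit]] + [E [T [F lit]]]] )]]]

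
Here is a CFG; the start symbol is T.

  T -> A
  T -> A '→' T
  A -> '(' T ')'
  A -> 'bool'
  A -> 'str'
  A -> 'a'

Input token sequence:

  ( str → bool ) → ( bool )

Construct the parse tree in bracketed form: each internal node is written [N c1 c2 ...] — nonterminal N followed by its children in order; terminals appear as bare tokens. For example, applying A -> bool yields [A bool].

[T [A ( [T [A str] → [T [A bool]]] )] → [T [A ( [T [A bool]] )]]]

T
A → T
( T ) → T
( A → T ) → T
( str → T ) → T
( str → A ) → T
( str → bool ) → T
( str → bool ) → A
( str → bool ) → ( T )
( str → bool ) → ( A )
( str → bool ) → ( bool )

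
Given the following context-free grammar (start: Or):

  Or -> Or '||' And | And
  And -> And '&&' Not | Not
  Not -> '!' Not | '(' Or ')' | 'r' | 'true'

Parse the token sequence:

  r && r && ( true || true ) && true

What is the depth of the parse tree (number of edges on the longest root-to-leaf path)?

8

[Or [And [And [And [And [Not r]] && [Not r]] && [Not ( [Or [Or [And [Not true]]] || [And [Not true]]] )]] && [Not true]]]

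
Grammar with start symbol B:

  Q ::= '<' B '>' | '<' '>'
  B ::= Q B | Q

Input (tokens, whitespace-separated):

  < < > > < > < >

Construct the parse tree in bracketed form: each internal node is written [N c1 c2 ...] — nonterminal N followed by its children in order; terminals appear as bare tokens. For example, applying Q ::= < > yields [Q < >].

[B [Q < [B [Q < >]] >] [B [Q < >] [B [Q < >]]]]

B
Q B
< B > B
< Q > B
< < > > B
< < > > Q B
< < > > < > B
< < > > < > Q
< < > > < > < >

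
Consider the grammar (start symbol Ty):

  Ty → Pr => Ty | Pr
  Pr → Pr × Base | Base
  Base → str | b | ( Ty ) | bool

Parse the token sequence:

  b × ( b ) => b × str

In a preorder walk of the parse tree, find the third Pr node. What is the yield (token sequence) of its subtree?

b

[Ty [Pr [Pr [Base b]] × [Base ( [Ty [Pr [Base b]]] )]] => [Ty [Pr [Pr [Base b]] × [Base str]]]]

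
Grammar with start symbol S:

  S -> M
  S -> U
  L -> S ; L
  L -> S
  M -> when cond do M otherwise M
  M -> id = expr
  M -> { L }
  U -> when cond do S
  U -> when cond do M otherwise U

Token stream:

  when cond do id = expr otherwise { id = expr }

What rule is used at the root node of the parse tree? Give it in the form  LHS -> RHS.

S -> M

[S [M when cond do [M id = expr] otherwise [M { [L [S [M id = expr]]] }]]]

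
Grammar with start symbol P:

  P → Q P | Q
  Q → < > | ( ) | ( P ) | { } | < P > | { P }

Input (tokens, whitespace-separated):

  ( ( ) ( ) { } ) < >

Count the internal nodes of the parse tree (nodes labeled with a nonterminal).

10

[P [Q ( [P [Q ( )] [P [Q ( )] [P [Q { }]]]] )] [P [Q < >]]]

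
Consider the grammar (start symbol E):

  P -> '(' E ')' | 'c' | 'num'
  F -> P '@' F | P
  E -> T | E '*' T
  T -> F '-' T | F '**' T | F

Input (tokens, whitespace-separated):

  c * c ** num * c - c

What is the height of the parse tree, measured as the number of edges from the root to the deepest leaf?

6

[E [E [E [T [F [P c]]]] * [T [F [P c]] ** [T [F [P num]]]]] * [T [F [P c]] - [T [F [P c]]]]]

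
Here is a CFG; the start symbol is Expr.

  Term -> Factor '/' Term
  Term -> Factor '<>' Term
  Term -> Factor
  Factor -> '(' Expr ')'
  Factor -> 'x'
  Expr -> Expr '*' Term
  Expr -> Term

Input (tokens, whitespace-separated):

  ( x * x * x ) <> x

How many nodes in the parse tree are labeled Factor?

5

[Expr [Term [Factor ( [Expr [Expr [Expr [Term [Factor x]]] * [Term [Factor x]]] * [Term [Factor x]]] )] <> [Term [Factor x]]]]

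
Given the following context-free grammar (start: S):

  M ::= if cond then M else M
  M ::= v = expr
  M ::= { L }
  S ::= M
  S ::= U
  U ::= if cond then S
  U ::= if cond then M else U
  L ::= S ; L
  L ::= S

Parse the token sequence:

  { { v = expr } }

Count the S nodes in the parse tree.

3

[S [M { [L [S [M { [L [S [M v = expr]]] }]]] }]]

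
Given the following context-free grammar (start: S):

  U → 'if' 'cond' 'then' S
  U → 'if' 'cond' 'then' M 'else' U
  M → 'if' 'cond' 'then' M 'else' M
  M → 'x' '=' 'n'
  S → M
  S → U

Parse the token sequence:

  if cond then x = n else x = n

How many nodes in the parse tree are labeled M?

[S [M if cond then [M x = n] else [M x = n]]]

3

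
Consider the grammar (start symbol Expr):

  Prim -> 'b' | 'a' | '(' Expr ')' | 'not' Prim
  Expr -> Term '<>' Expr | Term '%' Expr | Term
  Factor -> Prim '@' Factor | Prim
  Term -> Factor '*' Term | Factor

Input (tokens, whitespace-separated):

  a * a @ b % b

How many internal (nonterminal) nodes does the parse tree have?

[Expr [Term [Factor [Prim a]] * [Term [Factor [Prim a] @ [Factor [Prim b]]]]] % [Expr [Term [Factor [Prim b]]]]]

13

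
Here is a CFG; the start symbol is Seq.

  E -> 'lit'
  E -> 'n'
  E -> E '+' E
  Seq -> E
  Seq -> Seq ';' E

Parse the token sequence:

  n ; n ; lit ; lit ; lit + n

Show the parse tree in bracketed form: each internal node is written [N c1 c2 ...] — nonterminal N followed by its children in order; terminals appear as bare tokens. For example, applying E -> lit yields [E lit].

Seq
Seq ; E
Seq ; E ; E
Seq ; E ; E ; E
Seq ; E ; E ; E ; E
E ; E ; E ; E ; E
n ; E ; E ; E ; E
n ; n ; E ; E ; E
n ; n ; lit ; E ; E
n ; n ; lit ; lit ; E
n ; n ; lit ; lit ; E + E
n ; n ; lit ; lit ; lit + E
n ; n ; lit ; lit ; lit + n

[Seq [Seq [Seq [Seq [Seq [E n]] ; [E n]] ; [E lit]] ; [E lit]] ; [E [E lit] + [E n]]]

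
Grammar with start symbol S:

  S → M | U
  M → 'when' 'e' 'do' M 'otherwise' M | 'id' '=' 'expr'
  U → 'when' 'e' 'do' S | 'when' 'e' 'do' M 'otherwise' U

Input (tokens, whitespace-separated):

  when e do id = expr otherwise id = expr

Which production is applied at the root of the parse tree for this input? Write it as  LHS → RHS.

S → M

[S [M when e do [M id = expr] otherwise [M id = expr]]]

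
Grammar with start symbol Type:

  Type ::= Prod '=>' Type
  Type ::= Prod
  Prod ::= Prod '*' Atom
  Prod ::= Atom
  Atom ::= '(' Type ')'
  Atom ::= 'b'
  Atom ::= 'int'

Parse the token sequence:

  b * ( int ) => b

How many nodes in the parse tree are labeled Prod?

[Type [Prod [Prod [Atom b]] * [Atom ( [Type [Prod [Atom int]]] )]] => [Type [Prod [Atom b]]]]

4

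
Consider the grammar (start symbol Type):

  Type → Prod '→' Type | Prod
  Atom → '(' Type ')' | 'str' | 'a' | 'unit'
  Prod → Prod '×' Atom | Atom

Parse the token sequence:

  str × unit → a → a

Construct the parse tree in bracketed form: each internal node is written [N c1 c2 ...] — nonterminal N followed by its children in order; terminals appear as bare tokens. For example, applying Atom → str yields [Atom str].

Type
Prod → Type
Prod × Atom → Type
Atom × Atom → Type
str × Atom → Type
str × unit → Type
str × unit → Prod → Type
str × unit → Atom → Type
str × unit → a → Type
str × unit → a → Prod
str × unit → a → Atom
str × unit → a → a

[Type [Prod [Prod [Atom str]] × [Atom unit]] → [Type [Prod [Atom a]] → [Type [Prod [Atom a]]]]]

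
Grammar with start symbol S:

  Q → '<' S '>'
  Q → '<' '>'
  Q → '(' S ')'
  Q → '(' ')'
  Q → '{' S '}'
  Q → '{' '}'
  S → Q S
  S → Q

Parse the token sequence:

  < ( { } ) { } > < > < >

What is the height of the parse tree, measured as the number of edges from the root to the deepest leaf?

6

[S [Q < [S [Q ( [S [Q { }]] )] [S [Q { }]]] >] [S [Q < >] [S [Q < >]]]]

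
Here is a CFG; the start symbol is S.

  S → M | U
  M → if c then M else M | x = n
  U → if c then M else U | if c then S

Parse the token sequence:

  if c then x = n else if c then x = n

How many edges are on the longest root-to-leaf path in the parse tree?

[S [U if c then [M x = n] else [U if c then [S [M x = n]]]]]

5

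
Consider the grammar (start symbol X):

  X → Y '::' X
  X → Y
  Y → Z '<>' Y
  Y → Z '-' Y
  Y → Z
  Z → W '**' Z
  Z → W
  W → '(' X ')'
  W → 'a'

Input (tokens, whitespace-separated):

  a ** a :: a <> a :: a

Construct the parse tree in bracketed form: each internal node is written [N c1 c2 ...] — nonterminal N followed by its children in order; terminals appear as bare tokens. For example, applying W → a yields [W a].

[X [Y [Z [W a] ** [Z [W a]]]] :: [X [Y [Z [W a]] <> [Y [Z [W a]]]] :: [X [Y [Z [W a]]]]]]

X
Y :: X
Z :: X
W ** Z :: X
a ** Z :: X
a ** W :: X
a ** a :: X
a ** a :: Y :: X
a ** a :: Z <> Y :: X
a ** a :: W <> Y :: X
a ** a :: a <> Y :: X
a ** a :: a <> Z :: X
a ** a :: a <> W :: X
a ** a :: a <> a :: X
a ** a :: a <> a :: Y
a ** a :: a <> a :: Z
a ** a :: a <> a :: W
a ** a :: a <> a :: a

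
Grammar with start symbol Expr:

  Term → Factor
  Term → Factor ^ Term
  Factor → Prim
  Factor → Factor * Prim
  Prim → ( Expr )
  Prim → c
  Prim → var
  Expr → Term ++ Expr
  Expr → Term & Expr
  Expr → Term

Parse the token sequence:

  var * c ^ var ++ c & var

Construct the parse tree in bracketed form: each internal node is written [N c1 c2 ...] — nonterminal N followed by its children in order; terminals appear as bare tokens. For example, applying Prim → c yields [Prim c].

Expr
Term ++ Expr
Factor ^ Term ++ Expr
Factor * Prim ^ Term ++ Expr
Prim * Prim ^ Term ++ Expr
var * Prim ^ Term ++ Expr
var * c ^ Term ++ Expr
var * c ^ Factor ++ Expr
var * c ^ Prim ++ Expr
var * c ^ var ++ Expr
var * c ^ var ++ Term & Expr
var * c ^ var ++ Factor & Expr
var * c ^ var ++ Prim & Expr
var * c ^ var ++ c & Expr
var * c ^ var ++ c & Term
var * c ^ var ++ c & Factor
var * c ^ var ++ c & Prim
var * c ^ var ++ c & var

[Expr [Term [Factor [Factor [Prim var]] * [Prim c]] ^ [Term [Factor [Prim var]]]] ++ [Expr [Term [Factor [Prim c]]] & [Expr [Term [Factor [Prim var]]]]]]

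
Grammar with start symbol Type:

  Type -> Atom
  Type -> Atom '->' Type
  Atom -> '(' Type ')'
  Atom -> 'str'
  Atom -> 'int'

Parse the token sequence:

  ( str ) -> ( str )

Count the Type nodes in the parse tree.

4

[Type [Atom ( [Type [Atom str]] )] -> [Type [Atom ( [Type [Atom str]] )]]]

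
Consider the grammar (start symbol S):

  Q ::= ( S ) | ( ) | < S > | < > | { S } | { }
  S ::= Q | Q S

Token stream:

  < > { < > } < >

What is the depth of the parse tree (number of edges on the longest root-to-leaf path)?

[S [Q < >] [S [Q { [S [Q < >]] }] [S [Q < >]]]]

5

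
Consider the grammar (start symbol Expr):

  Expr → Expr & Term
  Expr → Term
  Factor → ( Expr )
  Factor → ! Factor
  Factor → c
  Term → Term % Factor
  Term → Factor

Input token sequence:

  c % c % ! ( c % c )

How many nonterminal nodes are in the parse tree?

13

[Expr [Term [Term [Term [Factor c]] % [Factor c]] % [Factor ! [Factor ( [Expr [Term [Term [Factor c]] % [Factor c]]] )]]]]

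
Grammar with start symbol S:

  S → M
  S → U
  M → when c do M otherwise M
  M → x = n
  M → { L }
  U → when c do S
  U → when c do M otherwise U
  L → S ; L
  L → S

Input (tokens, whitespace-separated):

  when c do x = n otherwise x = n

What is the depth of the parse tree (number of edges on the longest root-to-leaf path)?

[S [M when c do [M x = n] otherwise [M x = n]]]

3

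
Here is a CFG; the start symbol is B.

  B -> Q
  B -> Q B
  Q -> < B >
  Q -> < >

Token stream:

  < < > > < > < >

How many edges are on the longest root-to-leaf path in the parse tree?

4

[B [Q < [B [Q < >]] >] [B [Q < >] [B [Q < >]]]]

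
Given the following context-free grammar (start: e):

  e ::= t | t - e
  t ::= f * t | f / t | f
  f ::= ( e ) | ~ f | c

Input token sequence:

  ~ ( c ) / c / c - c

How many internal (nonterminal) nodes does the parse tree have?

14

[e [t [f ~ [f ( [e [t [f c]]] )]] / [t [f c] / [t [f c]]]] - [e [t [f c]]]]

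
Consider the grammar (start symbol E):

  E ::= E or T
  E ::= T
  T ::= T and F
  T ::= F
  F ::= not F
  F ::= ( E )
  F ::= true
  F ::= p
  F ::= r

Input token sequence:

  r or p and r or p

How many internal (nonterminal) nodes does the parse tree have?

11

[E [E [E [T [F r]]] or [T [T [F p]] and [F r]]] or [T [F p]]]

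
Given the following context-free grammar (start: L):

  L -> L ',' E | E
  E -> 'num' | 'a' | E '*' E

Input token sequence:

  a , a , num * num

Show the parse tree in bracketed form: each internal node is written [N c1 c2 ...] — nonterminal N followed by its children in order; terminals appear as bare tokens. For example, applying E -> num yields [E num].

[L [L [L [E a]] , [E a]] , [E [E num] * [E num]]]

L
L , E
L , E , E
E , E , E
a , E , E
a , a , E
a , a , E * E
a , a , num * E
a , a , num * num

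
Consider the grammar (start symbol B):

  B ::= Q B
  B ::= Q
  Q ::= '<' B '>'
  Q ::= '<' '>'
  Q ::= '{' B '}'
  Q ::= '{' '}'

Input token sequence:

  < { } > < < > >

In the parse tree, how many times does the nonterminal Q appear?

[B [Q < [B [Q { }]] >] [B [Q < [B [Q < >]] >]]]

4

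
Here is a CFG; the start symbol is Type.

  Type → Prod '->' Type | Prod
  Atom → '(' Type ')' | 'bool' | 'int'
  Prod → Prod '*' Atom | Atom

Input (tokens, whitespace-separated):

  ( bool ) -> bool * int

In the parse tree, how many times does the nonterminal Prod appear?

[Type [Prod [Atom ( [Type [Prod [Atom bool]]] )]] -> [Type [Prod [Prod [Atom bool]] * [Atom int]]]]

4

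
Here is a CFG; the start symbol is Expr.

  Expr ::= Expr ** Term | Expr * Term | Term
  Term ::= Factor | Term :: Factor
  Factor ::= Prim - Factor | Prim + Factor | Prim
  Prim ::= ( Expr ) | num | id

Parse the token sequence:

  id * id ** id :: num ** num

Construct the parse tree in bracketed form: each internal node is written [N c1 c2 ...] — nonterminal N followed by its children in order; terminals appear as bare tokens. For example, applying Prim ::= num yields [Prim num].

Expr
Expr ** Term
Expr ** Term ** Term
Expr * Term ** Term ** Term
Term * Term ** Term ** Term
Factor * Term ** Term ** Term
Prim * Term ** Term ** Term
id * Term ** Term ** Term
id * Factor ** Term ** Term
id * Prim ** Term ** Term
id * id ** Term ** Term
id * id ** Term :: Factor ** Term
id * id ** Factor :: Factor ** Term
id * id ** Prim :: Factor ** Term
id * id ** id :: Factor ** Term
id * id ** id :: Prim ** Term
id * id ** id :: num ** Term
id * id ** id :: num ** Factor
id * id ** id :: num ** Prim
id * id ** id :: num ** num

[Expr [Expr [Expr [Expr [Term [Factor [Prim id]]]] * [Term [Factor [Prim id]]]] ** [Term [Term [Factor [Prim id]]] :: [Factor [Prim num]]]] ** [Term [Factor [Prim num]]]]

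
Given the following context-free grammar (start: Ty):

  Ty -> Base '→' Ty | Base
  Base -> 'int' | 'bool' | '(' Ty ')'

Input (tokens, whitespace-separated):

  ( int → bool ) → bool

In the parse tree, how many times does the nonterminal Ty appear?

[Ty [Base ( [Ty [Base int] → [Ty [Base bool]]] )] → [Ty [Base bool]]]

4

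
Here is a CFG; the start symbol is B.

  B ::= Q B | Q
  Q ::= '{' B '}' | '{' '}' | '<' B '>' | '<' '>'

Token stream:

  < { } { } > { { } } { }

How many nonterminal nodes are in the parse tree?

[B [Q < [B [Q { }] [B [Q { }]]] >] [B [Q { [B [Q { }]] }] [B [Q { }]]]]

12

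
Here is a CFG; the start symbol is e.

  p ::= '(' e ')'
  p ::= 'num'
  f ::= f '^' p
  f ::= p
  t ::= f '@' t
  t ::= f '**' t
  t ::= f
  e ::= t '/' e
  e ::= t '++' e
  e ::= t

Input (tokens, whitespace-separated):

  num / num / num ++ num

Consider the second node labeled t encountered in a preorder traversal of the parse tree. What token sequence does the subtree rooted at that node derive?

[e [t [f [p num]]] / [e [t [f [p num]]] / [e [t [f [p num]]] ++ [e [t [f [p num]]]]]]]

num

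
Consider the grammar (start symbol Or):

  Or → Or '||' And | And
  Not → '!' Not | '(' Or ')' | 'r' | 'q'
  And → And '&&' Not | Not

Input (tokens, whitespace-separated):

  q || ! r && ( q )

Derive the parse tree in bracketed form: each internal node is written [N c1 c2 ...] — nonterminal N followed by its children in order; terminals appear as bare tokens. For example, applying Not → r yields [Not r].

Or
Or || And
And || And
Not || And
q || And
q || And && Not
q || Not && Not
q || ! Not && Not
q || ! r && Not
q || ! r && ( Or )
q || ! r && ( And )
q || ! r && ( Not )
q || ! r && ( q )

[Or [Or [And [Not q]]] || [And [And [Not ! [Not r]]] && [Not ( [Or [And [Not q]]] )]]]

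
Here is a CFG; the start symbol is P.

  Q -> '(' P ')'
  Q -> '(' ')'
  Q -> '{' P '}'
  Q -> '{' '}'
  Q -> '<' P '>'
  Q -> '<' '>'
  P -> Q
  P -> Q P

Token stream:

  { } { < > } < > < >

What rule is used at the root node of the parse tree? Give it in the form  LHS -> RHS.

[P [Q { }] [P [Q { [P [Q < >]] }] [P [Q < >] [P [Q < >]]]]]

P -> Q P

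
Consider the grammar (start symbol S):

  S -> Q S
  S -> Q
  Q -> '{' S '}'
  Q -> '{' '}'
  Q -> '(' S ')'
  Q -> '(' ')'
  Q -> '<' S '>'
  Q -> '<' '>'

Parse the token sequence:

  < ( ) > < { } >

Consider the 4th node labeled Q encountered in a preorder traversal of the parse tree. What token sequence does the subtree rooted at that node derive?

[S [Q < [S [Q ( )]] >] [S [Q < [S [Q { }]] >]]]

{ }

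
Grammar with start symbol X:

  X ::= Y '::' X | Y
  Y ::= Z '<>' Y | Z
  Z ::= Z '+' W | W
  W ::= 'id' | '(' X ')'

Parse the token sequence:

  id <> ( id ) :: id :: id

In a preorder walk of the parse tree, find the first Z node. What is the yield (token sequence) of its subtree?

[X [Y [Z [W id]] <> [Y [Z [W ( [X [Y [Z [W id]]]] )]]]] :: [X [Y [Z [W id]]] :: [X [Y [Z [W id]]]]]]

id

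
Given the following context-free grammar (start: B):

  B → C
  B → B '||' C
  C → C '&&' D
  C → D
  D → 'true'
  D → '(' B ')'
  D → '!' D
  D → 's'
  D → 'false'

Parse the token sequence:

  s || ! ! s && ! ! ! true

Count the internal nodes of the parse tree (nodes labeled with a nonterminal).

13

[B [B [C [D s]]] || [C [C [D ! [D ! [D s]]]] && [D ! [D ! [D ! [D true]]]]]]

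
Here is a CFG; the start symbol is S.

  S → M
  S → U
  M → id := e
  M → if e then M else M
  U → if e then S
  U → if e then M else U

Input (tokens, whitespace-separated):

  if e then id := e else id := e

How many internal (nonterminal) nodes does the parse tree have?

4

[S [M if e then [M id := e] else [M id := e]]]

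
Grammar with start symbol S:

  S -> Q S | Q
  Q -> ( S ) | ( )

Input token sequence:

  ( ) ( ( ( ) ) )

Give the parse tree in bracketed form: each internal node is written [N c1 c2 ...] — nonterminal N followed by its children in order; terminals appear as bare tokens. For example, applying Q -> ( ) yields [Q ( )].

S
Q S
( ) S
( ) Q
( ) ( S )
( ) ( Q )
( ) ( ( S ) )
( ) ( ( Q ) )
( ) ( ( ( ) ) )

[S [Q ( )] [S [Q ( [S [Q ( [S [Q ( )]] )]] )]]]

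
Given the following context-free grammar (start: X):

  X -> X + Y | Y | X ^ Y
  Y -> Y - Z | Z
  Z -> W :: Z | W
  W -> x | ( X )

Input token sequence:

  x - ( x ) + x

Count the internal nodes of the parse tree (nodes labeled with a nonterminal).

15

[X [X [Y [Y [Z [W x]]] - [Z [W ( [X [Y [Z [W x]]]] )]]]] + [Y [Z [W x]]]]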